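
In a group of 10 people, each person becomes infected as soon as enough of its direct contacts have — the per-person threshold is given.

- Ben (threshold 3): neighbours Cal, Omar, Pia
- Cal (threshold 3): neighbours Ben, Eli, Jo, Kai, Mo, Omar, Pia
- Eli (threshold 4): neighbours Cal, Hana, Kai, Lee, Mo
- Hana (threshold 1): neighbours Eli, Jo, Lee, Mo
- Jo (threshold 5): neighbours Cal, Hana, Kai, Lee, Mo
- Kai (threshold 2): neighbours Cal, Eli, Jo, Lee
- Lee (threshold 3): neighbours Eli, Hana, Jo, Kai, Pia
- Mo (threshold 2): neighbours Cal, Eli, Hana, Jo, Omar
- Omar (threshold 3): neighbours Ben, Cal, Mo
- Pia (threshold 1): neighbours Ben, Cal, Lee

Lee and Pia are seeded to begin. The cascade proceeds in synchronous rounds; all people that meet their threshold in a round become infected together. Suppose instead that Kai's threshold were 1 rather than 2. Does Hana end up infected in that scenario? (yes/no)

With Kai's threshold at 1:
Round 1 — Lee, Pia become infected (initial).
Round 2 — checking thresholds:
  Ben: 1 of 3 neighbours < 3, below threshold.
  Cal: 1 of 7 neighbours < 3, below threshold.
  Eli: 1 of 5 neighbours < 4, below threshold.
  Hana: 1 of 4 neighbours ≥ 1, becomes infected.
  Jo: 1 of 5 neighbours < 5, below threshold.
  Kai: 1 of 4 neighbours ≥ 1, becomes infected.
Round 3 — no new infections; cascade stops.

yes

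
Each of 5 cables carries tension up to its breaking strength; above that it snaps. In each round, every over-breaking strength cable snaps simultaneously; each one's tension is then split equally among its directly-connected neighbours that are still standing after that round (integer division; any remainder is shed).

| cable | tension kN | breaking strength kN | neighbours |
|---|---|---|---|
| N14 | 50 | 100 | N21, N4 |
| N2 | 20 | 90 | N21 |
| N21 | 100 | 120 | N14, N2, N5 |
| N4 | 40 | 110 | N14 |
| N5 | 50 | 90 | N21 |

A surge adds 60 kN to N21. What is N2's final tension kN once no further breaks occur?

73

Round 1 — N21 at 160 > 120. N21 snaps.
  N21 sheds 160 kN to N14, N2, N5: 53 each (1 lost).
    N14: 50+53 = 103 > 100
    N2: 20+53 = 73 ≤ 90
    N5: 50+53 = 103 > 90
Round 2 — N14, N5 snap.
  N14 sheds 103 kN to N4: 103 each.
    N4: 40+103 = 143 > 110
  N5 sheds 103 kN: no online neighbours, lost.
Round 3 — N4 snaps.
  N4 sheds 143 kN: no online neighbours, lost.
No further breaks.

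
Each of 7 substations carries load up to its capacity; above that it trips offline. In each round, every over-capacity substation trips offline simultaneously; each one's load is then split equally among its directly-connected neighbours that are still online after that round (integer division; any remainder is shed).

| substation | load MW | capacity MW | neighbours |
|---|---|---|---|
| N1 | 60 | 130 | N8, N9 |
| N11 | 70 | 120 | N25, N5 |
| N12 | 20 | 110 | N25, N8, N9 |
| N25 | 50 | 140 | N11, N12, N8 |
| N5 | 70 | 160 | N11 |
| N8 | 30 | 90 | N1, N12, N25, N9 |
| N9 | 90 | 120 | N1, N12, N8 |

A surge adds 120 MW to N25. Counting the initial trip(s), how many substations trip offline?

Round 1 — N25 at 170 > 140. N25 trips offline.
  N25 sheds 170 MW to N11, N12, N8: 56 each (2 lost).
    N11: 70+56 = 126 > 120
    N12: 20+56 = 76 ≤ 110
    N8: 30+56 = 86 ≤ 90
Round 2 — N11 trips offline.
  N11 sheds 126 MW to N5: 126 each.
    N5: 70+126 = 196 > 160
Round 3 — N5 trips offline.
  N5 sheds 196 MW: no online neighbours, lost.
No further trips.

3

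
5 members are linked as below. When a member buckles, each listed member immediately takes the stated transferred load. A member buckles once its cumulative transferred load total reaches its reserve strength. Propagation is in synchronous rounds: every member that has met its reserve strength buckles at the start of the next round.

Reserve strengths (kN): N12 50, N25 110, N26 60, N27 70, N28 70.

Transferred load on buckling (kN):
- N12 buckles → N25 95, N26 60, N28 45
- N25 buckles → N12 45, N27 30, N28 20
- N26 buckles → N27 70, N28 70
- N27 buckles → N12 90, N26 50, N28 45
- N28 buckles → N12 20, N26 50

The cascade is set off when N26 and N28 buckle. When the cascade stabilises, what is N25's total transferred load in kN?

Round 1 — N26, N28 buckle (initial).
  N12: +20 → 20 < 50
  N27: +70 → 70 ≥ 70
Round 2 — N27 buckles.
  N12: +90 → 110 ≥ 50
Round 3 — N12 buckles.
  N25: +95 → 95 < 110
No further bucklings.

95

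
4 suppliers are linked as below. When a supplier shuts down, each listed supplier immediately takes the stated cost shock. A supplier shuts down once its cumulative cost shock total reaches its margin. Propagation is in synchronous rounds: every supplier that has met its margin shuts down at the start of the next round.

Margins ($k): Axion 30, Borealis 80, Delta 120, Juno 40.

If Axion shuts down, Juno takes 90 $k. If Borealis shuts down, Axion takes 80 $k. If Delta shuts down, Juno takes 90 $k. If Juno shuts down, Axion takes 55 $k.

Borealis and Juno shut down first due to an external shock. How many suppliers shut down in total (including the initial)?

3

Round 1 — Borealis, Juno shut down (initial).
  Axion: +80+55 → 135 ≥ 30
Round 2 — Axion shuts down.
No further shutdowns.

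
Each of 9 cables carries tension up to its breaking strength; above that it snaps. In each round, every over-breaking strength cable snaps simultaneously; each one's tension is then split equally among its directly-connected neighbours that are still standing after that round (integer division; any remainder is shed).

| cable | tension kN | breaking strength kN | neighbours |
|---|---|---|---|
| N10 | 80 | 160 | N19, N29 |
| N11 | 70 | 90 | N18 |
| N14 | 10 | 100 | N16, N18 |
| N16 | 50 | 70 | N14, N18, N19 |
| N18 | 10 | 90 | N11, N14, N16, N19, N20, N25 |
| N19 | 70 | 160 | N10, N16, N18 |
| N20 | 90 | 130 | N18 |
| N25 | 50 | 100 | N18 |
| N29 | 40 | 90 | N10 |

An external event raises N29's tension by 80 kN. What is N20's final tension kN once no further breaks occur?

Round 1 — N29 at 120 > 90. N29 snaps.
  N29 sheds 120 kN to N10: 120 each.
    N10: 80+120 = 200 > 160
Round 2 — N10 snaps.
  N10 sheds 200 kN to N19: 200 each.
    N19: 70+200 = 270 > 160
Round 3 — N19 snaps.
  N19 sheds 270 kN to N16, N18: 135 each.
    N16: 50+135 = 185 > 70
    N18: 10+135 = 145 > 90
Round 4 — N16, N18 snap.
  N16 sheds 185 kN to N14: 185 each.
    N14: 10+185 = 195 > 100
  N18 sheds 145 kN to N11, N14, N20, N25: 36 each (1 lost).
    N11: 70+36 = 106 > 90
    N14: 195+36 = 231 > 100
    N20: 90+36 = 126 ≤ 130
    N25: 50+36 = 86 ≤ 100
Round 5 — N11, N14 snap.
  N11 sheds 106 kN: no online neighbours, lost.
  N14 sheds 231 kN: no online neighbours, lost.
No further breaks.

126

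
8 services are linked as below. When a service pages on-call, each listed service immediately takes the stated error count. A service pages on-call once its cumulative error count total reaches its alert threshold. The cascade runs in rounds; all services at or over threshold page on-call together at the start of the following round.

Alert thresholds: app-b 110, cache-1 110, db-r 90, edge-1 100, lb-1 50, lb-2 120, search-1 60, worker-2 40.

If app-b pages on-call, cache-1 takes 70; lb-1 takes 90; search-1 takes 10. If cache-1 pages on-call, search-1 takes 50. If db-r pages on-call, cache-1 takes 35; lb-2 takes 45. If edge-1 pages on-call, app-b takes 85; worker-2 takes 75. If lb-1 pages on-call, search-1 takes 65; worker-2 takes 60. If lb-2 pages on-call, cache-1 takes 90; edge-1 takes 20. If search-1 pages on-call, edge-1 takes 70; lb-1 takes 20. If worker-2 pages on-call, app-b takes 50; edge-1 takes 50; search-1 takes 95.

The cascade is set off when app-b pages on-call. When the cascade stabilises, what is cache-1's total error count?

70

Round 1 — app-b pages on-call (initial).
  cache-1: +70 → 70 < 110
  lb-1: +90 → 90 ≥ 50
  search-1: +10 → 10 < 60
Round 2 — lb-1 pages on-call.
  search-1: +65 → 75 ≥ 60
  worker-2: +60 → 60 ≥ 40
Round 3 — search-1, worker-2 page on-call.
  edge-1: +70+50 → 120 ≥ 100
Round 4 — edge-1 pages on-call.
No further pages.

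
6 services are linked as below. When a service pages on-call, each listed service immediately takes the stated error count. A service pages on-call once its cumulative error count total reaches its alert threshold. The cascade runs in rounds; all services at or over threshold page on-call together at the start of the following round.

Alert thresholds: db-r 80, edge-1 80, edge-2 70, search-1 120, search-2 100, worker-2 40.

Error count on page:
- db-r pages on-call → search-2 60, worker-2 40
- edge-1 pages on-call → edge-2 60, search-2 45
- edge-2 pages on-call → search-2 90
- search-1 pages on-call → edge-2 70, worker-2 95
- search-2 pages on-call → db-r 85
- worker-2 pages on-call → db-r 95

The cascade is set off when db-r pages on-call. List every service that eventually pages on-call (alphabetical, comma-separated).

db-r, worker-2

Round 1 — db-r pages on-call (initial).
  search-2: +60 → 60 < 100
  worker-2: +40 → 40 ≥ 40
Round 2 — worker-2 pages on-call.
No further pages.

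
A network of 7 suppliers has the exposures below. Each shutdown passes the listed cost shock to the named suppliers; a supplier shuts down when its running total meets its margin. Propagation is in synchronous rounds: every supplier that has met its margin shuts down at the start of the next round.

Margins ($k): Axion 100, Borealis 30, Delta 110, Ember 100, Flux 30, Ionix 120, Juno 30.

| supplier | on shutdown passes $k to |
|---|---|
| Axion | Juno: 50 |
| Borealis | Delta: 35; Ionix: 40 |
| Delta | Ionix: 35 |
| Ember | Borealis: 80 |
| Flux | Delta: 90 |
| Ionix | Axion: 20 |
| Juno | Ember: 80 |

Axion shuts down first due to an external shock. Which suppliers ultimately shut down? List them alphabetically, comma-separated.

Axion, Juno

Round 1 — Axion shuts down (initial).
  Juno: +50 → 50 ≥ 30
Round 2 — Juno shuts down.
  Ember: +80 → 80 < 100
No further shutdowns.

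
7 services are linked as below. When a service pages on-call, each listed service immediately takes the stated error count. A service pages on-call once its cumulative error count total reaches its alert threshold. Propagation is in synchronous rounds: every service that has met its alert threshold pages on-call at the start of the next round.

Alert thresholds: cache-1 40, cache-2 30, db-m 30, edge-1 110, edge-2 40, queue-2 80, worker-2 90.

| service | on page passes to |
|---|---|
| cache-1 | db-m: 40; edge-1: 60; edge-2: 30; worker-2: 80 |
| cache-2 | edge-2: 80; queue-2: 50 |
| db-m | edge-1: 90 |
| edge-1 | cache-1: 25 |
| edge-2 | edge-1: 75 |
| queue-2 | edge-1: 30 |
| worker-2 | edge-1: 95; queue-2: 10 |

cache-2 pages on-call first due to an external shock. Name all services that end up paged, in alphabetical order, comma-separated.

Round 1 — cache-2 pages on-call (initial).
  edge-2: +80 → 80 ≥ 40
  queue-2: +50 → 50 < 80
Round 2 — edge-2 pages on-call.
  edge-1: +75 → 75 < 110
No further pages.

cache-2, edge-2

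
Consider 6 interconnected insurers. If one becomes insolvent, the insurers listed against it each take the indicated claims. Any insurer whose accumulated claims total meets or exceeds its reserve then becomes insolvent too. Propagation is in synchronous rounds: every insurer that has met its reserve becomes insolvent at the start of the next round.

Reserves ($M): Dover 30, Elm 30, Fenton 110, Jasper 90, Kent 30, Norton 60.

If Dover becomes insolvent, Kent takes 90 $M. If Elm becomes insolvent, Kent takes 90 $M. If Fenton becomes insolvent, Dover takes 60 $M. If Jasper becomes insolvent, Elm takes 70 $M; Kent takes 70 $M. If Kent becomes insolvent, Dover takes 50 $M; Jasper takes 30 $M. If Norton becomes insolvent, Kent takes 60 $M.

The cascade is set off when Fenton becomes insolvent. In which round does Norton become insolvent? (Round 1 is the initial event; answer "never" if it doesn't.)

Round 1 — Fenton becomes insolvent (initial).
  Dover: +60 → 60 ≥ 30
Round 2 — Dover becomes insolvent.
  Kent: +90 → 90 ≥ 30
Round 3 — Kent becomes insolvent.
  Jasper: +30 → 30 < 90
No further insolvencies.

never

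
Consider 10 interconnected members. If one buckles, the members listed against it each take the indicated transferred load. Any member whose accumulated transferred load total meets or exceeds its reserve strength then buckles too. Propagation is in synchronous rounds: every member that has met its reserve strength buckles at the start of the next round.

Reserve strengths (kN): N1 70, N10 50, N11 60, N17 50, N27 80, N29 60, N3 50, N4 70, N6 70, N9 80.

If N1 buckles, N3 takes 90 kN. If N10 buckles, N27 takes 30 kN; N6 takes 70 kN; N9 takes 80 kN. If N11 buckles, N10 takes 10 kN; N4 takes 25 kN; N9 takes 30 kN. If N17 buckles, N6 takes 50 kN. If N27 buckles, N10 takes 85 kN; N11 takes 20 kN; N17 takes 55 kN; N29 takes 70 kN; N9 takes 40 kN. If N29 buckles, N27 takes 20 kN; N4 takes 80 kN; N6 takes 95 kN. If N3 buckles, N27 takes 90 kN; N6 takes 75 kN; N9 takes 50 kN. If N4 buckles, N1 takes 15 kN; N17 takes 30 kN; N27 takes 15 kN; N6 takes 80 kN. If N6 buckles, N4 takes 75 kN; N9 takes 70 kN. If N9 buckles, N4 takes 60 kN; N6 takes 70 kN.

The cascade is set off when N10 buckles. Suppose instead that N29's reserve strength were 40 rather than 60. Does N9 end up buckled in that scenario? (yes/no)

With N29's reserve strength at 40:
Round 1 — N10 buckles (initial).
  N27: +30 → 30 < 80
  N6: +70 → 70 ≥ 70
  N9: +80 → 80 ≥ 80
Round 2 — N6, N9 buckle.
  N4: +75+60 → 135 ≥ 70
Round 3 — N4 buckles.
  N1: +15 → 15 < 70
  N17: +30 → 30 < 50
  N27: +15 → 45 < 80
No further bucklings.

yes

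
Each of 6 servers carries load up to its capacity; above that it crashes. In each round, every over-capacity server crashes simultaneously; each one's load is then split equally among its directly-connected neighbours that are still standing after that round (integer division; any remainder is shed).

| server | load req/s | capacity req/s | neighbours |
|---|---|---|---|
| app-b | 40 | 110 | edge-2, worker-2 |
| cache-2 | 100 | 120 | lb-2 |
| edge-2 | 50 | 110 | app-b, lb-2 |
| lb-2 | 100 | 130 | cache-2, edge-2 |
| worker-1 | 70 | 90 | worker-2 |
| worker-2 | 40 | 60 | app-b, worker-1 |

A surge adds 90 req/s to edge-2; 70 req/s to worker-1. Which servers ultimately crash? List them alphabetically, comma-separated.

Round 1 — edge-2 at 140 > 110; worker-1 at 140 > 90. edge-2, worker-1 crash.
  edge-2 sheds 140 req/s to app-b, lb-2: 70 each.
    app-b: 40+70 = 110 ≤ 110
    lb-2: 100+70 = 170 > 130
  worker-1 sheds 140 req/s to worker-2: 140 each.
    worker-2: 40+140 = 180 > 60
Round 2 — lb-2, worker-2 crash.
  lb-2 sheds 170 req/s to cache-2: 170 each.
    cache-2: 100+170 = 270 > 120
  worker-2 sheds 180 req/s to app-b: 180 each.
    app-b: 110+180 = 290 > 110
Round 3 — app-b, cache-2 crash.
  app-b sheds 290 req/s: no online neighbours, lost.
  cache-2 sheds 270 req/s: no online neighbours, lost.
No further crashes.

app-b, cache-2, edge-2, lb-2, worker-1, worker-2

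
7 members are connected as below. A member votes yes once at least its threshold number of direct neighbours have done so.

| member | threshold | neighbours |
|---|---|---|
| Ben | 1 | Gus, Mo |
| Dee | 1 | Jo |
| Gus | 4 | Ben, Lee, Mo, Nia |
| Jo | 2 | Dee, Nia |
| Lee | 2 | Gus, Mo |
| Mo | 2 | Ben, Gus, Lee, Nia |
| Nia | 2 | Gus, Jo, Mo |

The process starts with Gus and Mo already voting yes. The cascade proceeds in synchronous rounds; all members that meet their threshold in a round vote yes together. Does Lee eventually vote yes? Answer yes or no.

Round 1 — Gus, Mo vote yes (initial).
Round 2 — checking thresholds:
  Ben: 2 of 2 neighbours ≥ 1, votes yes.
  Lee: 2 of 2 neighbours ≥ 2, votes yes.
  Nia: 2 of 3 neighbours ≥ 2, votes yes.
Round 3 — no new yes votes; cascade stops.

yes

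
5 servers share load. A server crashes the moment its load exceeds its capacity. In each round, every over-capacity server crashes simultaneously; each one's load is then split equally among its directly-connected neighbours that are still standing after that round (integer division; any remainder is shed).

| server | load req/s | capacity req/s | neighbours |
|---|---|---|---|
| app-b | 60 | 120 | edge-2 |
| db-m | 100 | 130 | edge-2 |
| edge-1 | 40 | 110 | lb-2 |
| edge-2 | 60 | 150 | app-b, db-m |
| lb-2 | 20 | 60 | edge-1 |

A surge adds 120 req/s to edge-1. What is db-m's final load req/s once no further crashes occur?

Round 1 — edge-1 at 160 > 110. edge-1 crashes.
  edge-1 sheds 160 req/s to lb-2: 160 each.
    lb-2: 20+160 = 180 > 60
Round 2 — lb-2 crashes.
  lb-2 sheds 180 req/s: no online neighbours, lost.
No further crashes.

100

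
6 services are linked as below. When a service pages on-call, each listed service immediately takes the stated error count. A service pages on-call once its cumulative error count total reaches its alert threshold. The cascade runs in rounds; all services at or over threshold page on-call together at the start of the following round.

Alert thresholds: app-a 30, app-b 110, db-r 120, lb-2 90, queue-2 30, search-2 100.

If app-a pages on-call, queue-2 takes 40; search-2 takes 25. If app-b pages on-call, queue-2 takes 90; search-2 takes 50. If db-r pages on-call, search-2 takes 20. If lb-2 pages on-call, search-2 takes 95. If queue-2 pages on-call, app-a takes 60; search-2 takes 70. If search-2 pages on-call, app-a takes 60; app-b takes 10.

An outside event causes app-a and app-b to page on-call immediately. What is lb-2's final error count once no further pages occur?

0

Round 1 — app-a, app-b page on-call (initial).
  queue-2: +40+90 → 130 ≥ 30
  search-2: +25+50 → 75 < 100
Round 2 — queue-2 pages on-call.
  search-2: +70 → 145 ≥ 100
Round 3 — search-2 pages on-call.
No further pages.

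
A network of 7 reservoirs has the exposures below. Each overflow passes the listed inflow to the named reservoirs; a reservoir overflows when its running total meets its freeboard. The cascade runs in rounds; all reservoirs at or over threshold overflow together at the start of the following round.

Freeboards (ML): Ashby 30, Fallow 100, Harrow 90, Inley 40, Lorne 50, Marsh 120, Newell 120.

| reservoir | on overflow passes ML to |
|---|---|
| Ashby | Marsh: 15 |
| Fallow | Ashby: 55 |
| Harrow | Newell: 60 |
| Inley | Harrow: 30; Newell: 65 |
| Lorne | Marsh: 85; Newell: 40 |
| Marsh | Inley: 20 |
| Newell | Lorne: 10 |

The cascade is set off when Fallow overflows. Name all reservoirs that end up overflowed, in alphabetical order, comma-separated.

Round 1 — Fallow overflows (initial).
  Ashby: +55 → 55 ≥ 30
Round 2 — Ashby overflows.
  Marsh: +15 → 15 < 120
No further overflows.

Ashby, Fallow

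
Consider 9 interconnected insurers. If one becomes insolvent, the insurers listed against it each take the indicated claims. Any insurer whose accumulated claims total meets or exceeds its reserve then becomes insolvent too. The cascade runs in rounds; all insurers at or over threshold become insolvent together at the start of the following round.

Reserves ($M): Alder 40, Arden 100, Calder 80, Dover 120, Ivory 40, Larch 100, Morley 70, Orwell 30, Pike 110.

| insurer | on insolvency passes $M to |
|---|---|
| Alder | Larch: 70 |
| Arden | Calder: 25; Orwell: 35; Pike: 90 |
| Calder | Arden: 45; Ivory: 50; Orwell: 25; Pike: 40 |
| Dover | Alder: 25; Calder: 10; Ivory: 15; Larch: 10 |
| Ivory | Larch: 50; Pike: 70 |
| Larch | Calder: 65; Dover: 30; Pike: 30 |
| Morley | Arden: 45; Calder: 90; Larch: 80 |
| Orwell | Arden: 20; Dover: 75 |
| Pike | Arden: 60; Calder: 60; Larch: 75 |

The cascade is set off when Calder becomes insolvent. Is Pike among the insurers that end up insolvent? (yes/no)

yes

Round 1 — Calder becomes insolvent (initial).
  Arden: +45 → 45 < 100
  Ivory: +50 → 50 ≥ 40
  Orwell: +25 → 25 < 30
  Pike: +40 → 40 < 110
Round 2 — Ivory becomes insolvent.
  Larch: +50 → 50 < 100
  Pike: +70 → 110 ≥ 110
Round 3 — Pike becomes insolvent.
  Arden: +60 → 105 ≥ 100
  Larch: +75 → 125 ≥ 100
Round 4 — Arden, Larch become insolvent.
  Dover: +30 → 30 < 120
  Orwell: +35 → 60 ≥ 30
Round 5 — Orwell becomes insolvent.
  Dover: +75 → 105 < 120
No further insolvencies.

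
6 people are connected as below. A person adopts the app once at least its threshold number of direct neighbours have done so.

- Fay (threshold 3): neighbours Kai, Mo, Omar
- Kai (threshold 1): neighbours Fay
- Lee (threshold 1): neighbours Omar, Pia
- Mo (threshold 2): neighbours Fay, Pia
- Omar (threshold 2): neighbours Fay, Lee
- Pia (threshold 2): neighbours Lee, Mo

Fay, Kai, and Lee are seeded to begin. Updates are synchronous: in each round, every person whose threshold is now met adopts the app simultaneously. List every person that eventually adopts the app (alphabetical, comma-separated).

Fay, Kai, Lee, Omar

Round 1 — Fay, Kai, Lee adopt the app (initial).
Round 2 — checking thresholds:
  Mo: 1 of 2 neighbours < 2, not yet.
  Omar: 2 of 2 neighbours ≥ 2, adopts the app.
  Pia: 1 of 2 neighbours < 2, not yet.
Round 3 — no new adoptions; cascade stops.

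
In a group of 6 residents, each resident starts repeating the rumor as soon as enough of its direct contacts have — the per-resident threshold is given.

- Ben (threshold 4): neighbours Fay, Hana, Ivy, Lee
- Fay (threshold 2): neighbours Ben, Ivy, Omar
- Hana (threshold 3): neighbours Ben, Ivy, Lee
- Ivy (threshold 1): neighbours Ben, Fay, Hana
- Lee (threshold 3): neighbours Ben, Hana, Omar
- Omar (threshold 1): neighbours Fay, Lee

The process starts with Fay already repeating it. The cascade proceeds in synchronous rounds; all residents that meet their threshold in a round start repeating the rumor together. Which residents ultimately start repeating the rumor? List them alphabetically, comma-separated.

Round 1 — Fay starts repeating the rumor (initial).
Round 2 — checking thresholds:
  Ben: 1 of 4 neighbours < 4, below threshold.
  Ivy: 1 of 3 neighbours ≥ 1, starts repeating the rumor.
  Omar: 1 of 2 neighbours ≥ 1, starts repeating the rumor.
Round 3 — no new spreads; cascade stops.

Fay, Ivy, Omar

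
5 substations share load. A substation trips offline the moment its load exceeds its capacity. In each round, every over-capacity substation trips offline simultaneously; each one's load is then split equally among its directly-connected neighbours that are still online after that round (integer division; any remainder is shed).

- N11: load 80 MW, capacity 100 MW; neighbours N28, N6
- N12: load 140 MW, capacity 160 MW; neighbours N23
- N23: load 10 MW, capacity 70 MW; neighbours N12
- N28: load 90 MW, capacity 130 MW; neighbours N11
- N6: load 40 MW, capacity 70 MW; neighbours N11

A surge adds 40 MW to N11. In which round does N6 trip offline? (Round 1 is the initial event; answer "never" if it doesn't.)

2

Round 1 — N11 at 120 > 100. N11 trips offline.
  N11 sheds 120 MW to N28, N6: 60 each.
    N28: 90+60 = 150 > 130
    N6: 40+60 = 100 > 70
Round 2 — N28, N6 trip offline.
  N28 sheds 150 MW: no online neighbours, lost.
  N6 sheds 100 MW: no online neighbours, lost.
No further trips.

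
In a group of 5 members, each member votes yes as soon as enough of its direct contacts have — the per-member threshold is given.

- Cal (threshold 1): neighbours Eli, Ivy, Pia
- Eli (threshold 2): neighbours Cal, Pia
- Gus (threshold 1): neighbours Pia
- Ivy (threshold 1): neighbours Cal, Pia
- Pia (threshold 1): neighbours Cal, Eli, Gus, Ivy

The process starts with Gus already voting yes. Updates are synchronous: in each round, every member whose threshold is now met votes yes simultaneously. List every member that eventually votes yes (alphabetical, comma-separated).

Cal, Eli, Gus, Ivy, Pia

Round 1 — Gus votes yes (initial).
Round 2 — checking thresholds:
  Pia: 1 of 4 neighbours ≥ 1, votes yes.
Round 3 — checking thresholds:
  Cal: 1 of 3 neighbours ≥ 1, votes yes.
  Eli: 1 of 2 neighbours < 2, below threshold.
  Ivy: 1 of 2 neighbours ≥ 1, votes yes.
Round 4 — checking thresholds:
  Eli: 2 of 2 neighbours ≥ 2, votes yes.
Round 5 — no new yes votes; cascade stops.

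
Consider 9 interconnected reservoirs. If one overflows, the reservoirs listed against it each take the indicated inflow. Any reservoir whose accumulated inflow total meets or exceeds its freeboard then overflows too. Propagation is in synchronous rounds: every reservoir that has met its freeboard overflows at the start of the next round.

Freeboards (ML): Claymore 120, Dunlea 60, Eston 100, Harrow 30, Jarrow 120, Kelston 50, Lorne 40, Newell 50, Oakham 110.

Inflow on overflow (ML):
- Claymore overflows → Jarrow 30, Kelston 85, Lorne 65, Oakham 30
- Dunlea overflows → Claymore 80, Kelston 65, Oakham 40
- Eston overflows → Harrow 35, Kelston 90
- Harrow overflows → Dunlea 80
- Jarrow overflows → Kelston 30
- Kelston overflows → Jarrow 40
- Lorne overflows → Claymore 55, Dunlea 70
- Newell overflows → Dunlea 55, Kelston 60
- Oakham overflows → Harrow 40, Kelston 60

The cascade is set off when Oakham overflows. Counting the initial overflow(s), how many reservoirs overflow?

Round 1 — Oakham overflows (initial).
  Harrow: +40 → 40 ≥ 30
  Kelston: +60 → 60 ≥ 50
Round 2 — Harrow, Kelston overflow.
  Dunlea: +80 → 80 ≥ 60
  Jarrow: +40 → 40 < 120
Round 3 — Dunlea overflows.
  Claymore: +80 → 80 < 120
No further overflows.

4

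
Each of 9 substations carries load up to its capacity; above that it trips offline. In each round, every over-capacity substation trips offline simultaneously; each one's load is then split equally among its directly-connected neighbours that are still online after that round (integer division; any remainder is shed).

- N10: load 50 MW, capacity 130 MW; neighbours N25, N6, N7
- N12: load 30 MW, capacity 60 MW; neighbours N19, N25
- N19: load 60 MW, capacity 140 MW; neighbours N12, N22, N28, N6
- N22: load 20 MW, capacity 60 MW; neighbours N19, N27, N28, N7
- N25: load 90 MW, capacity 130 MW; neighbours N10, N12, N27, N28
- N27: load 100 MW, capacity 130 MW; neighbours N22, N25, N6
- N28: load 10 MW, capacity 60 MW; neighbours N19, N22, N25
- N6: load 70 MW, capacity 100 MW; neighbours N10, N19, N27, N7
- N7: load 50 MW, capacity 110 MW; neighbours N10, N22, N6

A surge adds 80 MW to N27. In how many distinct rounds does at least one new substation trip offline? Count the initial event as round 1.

4

Round 1 — N27 at 180 > 130. N27 trips offline.
  N27 sheds 180 MW to N22, N25, N6: 60 each.
    N22: 20+60 = 80 > 60
    N25: 90+60 = 150 > 130
    N6: 70+60 = 130 > 100
Round 2 — N22, N25, N6 trip offline.
  N22 sheds 80 MW to N19, N28, N7: 26 each (2 lost).
    N19: 60+26 = 86 ≤ 140
    N28: 10+26 = 36 ≤ 60
    N7: 50+26 = 76 ≤ 110
  N25 sheds 150 MW to N10, N12, N28: 50 each.
    N10: 50+50 = 100 ≤ 130
    N12: 30+50 = 80 > 60
    N28: 36+50 = 86 > 60
  N6 sheds 130 MW to N10, N19, N7: 43 each (1 lost).
    N10: 100+43 = 143 > 130
    N19: 86+43 = 129 ≤ 140
    N7: 76+43 = 119 > 110
Round 3 — N10, N12, N28, N7 trip offline.
  N10 sheds 143 MW: no online neighbours, lost.
  N12 sheds 80 MW to N19: 80 each.
    N19: 129+80 = 209 > 140
  N28 sheds 86 MW to N19: 86 each.
    N19: 209+86 = 295 > 140
  N7 sheds 119 MW: no online neighbours, lost.
Round 4 — N19 trips offline.
  N19 sheds 295 MW: no online neighbours, lost.
No further trips.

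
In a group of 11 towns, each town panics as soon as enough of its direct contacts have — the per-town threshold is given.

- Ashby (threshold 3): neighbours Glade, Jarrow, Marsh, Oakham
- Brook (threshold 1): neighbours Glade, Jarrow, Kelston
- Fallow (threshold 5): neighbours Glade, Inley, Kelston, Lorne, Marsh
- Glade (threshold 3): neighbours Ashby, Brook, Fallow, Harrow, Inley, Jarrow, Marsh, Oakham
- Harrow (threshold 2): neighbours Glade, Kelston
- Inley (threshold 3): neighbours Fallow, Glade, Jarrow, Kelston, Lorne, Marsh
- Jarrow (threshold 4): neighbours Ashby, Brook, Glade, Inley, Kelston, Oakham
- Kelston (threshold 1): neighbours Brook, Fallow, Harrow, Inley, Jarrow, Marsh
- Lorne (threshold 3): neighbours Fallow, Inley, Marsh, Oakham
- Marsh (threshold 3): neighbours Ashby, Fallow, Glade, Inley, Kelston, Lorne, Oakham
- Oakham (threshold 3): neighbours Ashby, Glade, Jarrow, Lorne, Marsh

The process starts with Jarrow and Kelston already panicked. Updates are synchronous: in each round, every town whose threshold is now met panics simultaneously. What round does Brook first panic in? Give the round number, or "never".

2

Round 1 — Jarrow, Kelston panic (initial).
Round 2 — checking thresholds:
  Ashby: 1 of 4 neighbours < 3, below threshold.
  Brook: 2 of 3 neighbours ≥ 1, panics.
  Fallow: 1 of 5 neighbours < 5, below threshold.
  Glade: 1 of 8 neighbours < 3, below threshold.
  Harrow: 1 of 2 neighbours < 2, below threshold.
  Inley: 2 of 6 neighbours < 3, below threshold.
  Marsh: 1 of 7 neighbours < 3, below threshold.
  Oakham: 1 of 5 neighbours < 3, below threshold.
Round 3 — no new panics; cascade stops.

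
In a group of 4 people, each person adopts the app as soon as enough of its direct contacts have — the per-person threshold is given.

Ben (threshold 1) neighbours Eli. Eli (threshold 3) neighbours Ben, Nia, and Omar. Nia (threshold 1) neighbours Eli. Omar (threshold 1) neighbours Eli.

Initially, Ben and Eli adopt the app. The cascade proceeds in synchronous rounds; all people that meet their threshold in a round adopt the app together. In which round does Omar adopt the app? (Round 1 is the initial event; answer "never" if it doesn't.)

2

Round 1 — Ben, Eli adopt the app (initial).
Round 2 — checking thresholds:
  Nia: 1 of 1 neighbours ≥ 1, adopts the app.
  Omar: 1 of 1 neighbours ≥ 1, adopts the app.
Round 3 — no new adoptions; cascade stops.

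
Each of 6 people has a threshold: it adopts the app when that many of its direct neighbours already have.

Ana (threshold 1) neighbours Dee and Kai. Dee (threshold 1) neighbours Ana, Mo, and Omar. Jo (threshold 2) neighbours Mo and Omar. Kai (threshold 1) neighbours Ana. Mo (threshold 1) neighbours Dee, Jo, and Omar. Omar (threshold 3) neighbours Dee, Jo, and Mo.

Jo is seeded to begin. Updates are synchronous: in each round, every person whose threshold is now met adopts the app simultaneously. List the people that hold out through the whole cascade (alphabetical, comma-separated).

Round 1 — Jo adopts the app (initial).
Round 2 — checking thresholds:
  Mo: 1 of 3 neighbours ≥ 1, adopts the app.
  Omar: 1 of 3 neighbours < 3, holds.
Round 3 — checking thresholds:
  Dee: 1 of 3 neighbours ≥ 1, adopts the app.
  Omar: 2 of 3 neighbours < 3, holds.
Round 4 — checking thresholds:
  Ana: 1 of 2 neighbours ≥ 1, adopts the app.
  Omar: 3 of 3 neighbours ≥ 3, adopts the app.
Round 5 — checking thresholds:
  Kai: 1 of 1 neighbours ≥ 1, adopts the app.
Round 6 — no new adoptions; cascade stops.

none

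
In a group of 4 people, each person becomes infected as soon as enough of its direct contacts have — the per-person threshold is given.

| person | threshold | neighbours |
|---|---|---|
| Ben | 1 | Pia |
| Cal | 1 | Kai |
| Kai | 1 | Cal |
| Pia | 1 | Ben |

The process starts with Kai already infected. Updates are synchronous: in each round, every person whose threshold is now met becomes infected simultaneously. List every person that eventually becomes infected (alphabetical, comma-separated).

Cal, Kai

Round 1 — Kai becomes infected (initial).
Round 2 — checking thresholds:
  Cal: 1 of 1 neighbours ≥ 1, becomes infected.
Round 3 — no new infections; cascade stops.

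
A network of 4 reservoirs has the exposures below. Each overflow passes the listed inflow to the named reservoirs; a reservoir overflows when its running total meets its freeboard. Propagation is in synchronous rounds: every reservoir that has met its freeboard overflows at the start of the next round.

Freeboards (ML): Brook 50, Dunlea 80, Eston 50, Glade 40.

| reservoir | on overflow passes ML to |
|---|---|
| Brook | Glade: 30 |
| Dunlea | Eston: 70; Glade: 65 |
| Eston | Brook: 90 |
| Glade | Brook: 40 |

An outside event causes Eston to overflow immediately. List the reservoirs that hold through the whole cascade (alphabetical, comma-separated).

Round 1 — Eston overflows (initial).
  Brook: +90 → 90 ≥ 50
Round 2 — Brook overflows.
  Glade: +30 → 30 < 40
No further overflows.

Dunlea, Glade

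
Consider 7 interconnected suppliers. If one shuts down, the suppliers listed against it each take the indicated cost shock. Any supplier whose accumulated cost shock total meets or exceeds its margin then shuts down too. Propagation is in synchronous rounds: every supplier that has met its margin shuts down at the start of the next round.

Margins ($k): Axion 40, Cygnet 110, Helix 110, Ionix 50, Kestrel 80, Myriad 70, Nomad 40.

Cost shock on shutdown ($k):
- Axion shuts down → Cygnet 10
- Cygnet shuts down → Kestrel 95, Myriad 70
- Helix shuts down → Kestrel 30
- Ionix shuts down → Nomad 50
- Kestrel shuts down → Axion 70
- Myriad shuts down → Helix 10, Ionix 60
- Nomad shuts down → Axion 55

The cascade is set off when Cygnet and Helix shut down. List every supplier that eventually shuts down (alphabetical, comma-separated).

Round 1 — Cygnet, Helix shut down (initial).
  Kestrel: +95+30 → 125 ≥ 80
  Myriad: +70 → 70 ≥ 70
Round 2 — Kestrel, Myriad shut down.
  Axion: +70 → 70 ≥ 40
  Ionix: +60 → 60 ≥ 50
Round 3 — Axion, Ionix shut down.
  Nomad: +50 → 50 ≥ 40
Round 4 — Nomad shuts down.
No further shutdowns.

Axion, Cygnet, Helix, Ionix, Kestrel, Myriad, Nomad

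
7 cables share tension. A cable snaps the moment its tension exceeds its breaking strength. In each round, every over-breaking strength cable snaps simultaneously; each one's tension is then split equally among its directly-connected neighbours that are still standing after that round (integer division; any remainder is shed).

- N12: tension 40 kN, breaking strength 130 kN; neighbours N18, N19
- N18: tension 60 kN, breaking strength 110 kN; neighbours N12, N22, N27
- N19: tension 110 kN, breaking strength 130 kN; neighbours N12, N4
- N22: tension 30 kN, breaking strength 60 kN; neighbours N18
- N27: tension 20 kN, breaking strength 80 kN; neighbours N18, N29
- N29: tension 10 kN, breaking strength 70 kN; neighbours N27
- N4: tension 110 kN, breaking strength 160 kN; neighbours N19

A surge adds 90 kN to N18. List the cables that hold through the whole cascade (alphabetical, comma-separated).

N12, N19, N27, N29, N4

Round 1 — N18 at 150 > 110. N18 snaps.
  N18 sheds 150 kN to N12, N22, N27: 50 each.
    N12: 40+50 = 90 ≤ 130
    N22: 30+50 = 80 > 60
    N27: 20+50 = 70 ≤ 80
Round 2 — N22 snaps.
  N22 sheds 80 kN: no online neighbours, lost.
No further breaks.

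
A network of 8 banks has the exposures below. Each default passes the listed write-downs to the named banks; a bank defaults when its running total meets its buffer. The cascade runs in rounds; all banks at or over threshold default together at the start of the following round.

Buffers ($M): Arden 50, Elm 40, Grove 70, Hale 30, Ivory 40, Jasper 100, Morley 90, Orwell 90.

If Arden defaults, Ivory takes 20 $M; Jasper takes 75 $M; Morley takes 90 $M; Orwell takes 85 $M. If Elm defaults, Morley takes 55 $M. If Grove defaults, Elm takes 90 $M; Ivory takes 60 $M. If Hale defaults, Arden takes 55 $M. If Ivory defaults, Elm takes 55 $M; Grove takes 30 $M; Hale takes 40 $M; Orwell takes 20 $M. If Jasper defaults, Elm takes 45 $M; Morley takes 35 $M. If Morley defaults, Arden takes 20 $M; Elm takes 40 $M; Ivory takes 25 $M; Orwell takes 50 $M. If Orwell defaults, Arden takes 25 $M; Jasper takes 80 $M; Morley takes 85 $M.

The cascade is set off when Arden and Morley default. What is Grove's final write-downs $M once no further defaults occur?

Round 1 — Arden, Morley default (initial).
  Elm: +40 → 40 ≥ 40
  Ivory: +20+25 → 45 ≥ 40
  Jasper: +75 → 75 < 100
  Orwell: +85+50 → 135 ≥ 90
Round 2 — Elm, Ivory, Orwell default.
  Grove: +30 → 30 < 70
  Hale: +40 → 40 ≥ 30
  Jasper: +80 → 155 ≥ 100
Round 3 — Hale, Jasper default.
No further defaults.

30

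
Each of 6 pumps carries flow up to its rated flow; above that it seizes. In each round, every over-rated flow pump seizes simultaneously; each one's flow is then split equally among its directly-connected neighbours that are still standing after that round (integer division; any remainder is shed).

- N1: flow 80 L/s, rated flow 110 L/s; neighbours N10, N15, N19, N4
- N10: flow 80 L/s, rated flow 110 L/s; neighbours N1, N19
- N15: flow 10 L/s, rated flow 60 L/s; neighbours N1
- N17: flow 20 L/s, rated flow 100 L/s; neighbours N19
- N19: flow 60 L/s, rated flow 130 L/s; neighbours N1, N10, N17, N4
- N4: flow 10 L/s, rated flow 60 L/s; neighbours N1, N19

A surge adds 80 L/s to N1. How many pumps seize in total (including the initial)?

5

Round 1 — N1 at 160 > 110. N1 seizes.
  N1 sheds 160 L/s to N10, N15, N19, N4: 40 each.
    N10: 80+40 = 120 > 110
    N15: 10+40 = 50 ≤ 60
    N19: 60+40 = 100 ≤ 130
    N4: 10+40 = 50 ≤ 60
Round 2 — N10 seizes.
  N10 sheds 120 L/s to N19: 120 each.
    N19: 100+120 = 220 > 130
Round 3 — N19 seizes.
  N19 sheds 220 L/s to N17, N4: 110 each.
    N17: 20+110 = 130 > 100
    N4: 50+110 = 160 > 60
Round 4 — N17, N4 seize.
  N17 sheds 130 L/s: no online neighbours, lost.
  N4 sheds 160 L/s: no online neighbours, lost.
No further seizures.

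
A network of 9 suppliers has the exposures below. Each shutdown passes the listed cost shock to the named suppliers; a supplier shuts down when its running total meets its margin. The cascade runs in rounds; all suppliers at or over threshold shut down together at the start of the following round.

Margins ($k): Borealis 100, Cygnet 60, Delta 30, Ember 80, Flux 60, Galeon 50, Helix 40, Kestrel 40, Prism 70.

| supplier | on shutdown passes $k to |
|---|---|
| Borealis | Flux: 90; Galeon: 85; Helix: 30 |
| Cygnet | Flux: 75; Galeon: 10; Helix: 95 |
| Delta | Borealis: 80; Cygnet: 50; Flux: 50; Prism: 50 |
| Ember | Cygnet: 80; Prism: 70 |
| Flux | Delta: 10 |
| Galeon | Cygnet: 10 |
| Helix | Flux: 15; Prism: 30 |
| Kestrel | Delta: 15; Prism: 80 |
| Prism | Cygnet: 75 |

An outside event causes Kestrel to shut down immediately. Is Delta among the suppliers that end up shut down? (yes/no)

Round 1 — Kestrel shuts down (initial).
  Delta: +15 → 15 < 30
  Prism: +80 → 80 ≥ 70
Round 2 — Prism shuts down.
  Cygnet: +75 → 75 ≥ 60
Round 3 — Cygnet shuts down.
  Flux: +75 → 75 ≥ 60
  Galeon: +10 → 10 < 50
  Helix: +95 → 95 ≥ 40
Round 4 — Flux, Helix shut down.
  Delta: +10 → 25 < 30
No further shutdowns.

no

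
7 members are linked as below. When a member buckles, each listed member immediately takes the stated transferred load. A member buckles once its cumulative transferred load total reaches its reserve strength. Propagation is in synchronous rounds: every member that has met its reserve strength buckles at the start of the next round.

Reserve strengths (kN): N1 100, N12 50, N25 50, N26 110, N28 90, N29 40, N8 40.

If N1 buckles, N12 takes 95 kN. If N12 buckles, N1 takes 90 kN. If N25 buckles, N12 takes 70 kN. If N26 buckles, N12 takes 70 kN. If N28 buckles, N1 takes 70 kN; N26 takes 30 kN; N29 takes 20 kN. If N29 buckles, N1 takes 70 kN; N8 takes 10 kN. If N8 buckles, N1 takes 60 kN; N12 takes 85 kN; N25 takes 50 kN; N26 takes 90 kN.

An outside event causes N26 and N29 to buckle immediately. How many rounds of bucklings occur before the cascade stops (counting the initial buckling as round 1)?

3

Round 1 — N26, N29 buckle (initial).
  N1: +70 → 70 < 100
  N12: +70 → 70 ≥ 50
  N8: +10 → 10 < 40
Round 2 — N12 buckles.
  N1: +90 → 160 ≥ 100
Round 3 — N1 buckles.
No further bucklings.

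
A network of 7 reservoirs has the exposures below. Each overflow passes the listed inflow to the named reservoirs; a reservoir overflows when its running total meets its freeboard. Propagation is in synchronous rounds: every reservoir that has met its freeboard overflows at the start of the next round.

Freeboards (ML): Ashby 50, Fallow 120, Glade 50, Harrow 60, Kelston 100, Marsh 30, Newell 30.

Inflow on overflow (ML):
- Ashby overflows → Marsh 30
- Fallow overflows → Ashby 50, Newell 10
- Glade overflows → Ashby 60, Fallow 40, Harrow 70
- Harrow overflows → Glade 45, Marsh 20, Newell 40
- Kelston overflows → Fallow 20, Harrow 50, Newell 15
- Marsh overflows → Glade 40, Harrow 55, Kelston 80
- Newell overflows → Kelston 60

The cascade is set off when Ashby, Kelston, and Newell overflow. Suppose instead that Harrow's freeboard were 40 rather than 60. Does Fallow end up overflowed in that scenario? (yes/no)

With Harrow's freeboard at 40:
Round 1 — Ashby, Kelston, Newell overflow (initial).
  Fallow: +20 → 20 < 120
  Harrow: +50 → 50 ≥ 40
  Marsh: +30 → 30 ≥ 30
Round 2 — Harrow, Marsh overflow.
  Glade: +45+40 → 85 ≥ 50
Round 3 — Glade overflows.
  Fallow: +40 → 60 < 120
No further overflows.

no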